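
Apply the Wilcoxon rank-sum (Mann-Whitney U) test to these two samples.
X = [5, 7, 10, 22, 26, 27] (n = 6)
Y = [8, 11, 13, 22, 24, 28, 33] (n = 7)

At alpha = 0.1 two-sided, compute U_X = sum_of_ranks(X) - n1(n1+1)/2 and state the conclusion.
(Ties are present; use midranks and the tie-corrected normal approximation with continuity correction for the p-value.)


Step 1: Combine and sort all 13 observations; assign midranks.
sorted (value, group): (5,X), (7,X), (8,Y), (10,X), (11,Y), (13,Y), (22,X), (22,Y), (24,Y), (26,X), (27,X), (28,Y), (33,Y)
ranks: 5->1, 7->2, 8->3, 10->4, 11->5, 13->6, 22->7.5, 22->7.5, 24->9, 26->10, 27->11, 28->12, 33->13
Step 2: Rank sum for X: R1 = 1 + 2 + 4 + 7.5 + 10 + 11 = 35.5.
Step 3: U_X = R1 - n1(n1+1)/2 = 35.5 - 6*7/2 = 35.5 - 21 = 14.5.
       U_Y = n1*n2 - U_X = 42 - 14.5 = 27.5.
Step 4: Ties are present, so use the tie-corrected normal approximation (with continuity correction) for the p-value.
Step 5: p-value = 0.390714; compare to alpha = 0.1. fail to reject H0.

U_X = 14.5, p = 0.390714, fail to reject H0 at alpha = 0.1.


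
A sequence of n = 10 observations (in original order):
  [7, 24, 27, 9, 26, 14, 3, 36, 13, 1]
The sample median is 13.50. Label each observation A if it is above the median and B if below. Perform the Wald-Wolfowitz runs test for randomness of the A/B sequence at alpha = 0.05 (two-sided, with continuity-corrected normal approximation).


Step 1: Compute median = 13.50; label A = above, B = below.
Labels in order: BAABAABABB  (n_A = 5, n_B = 5)
Step 2: Count runs R = 7.
Step 3: Under H0 (random ordering), E[R] = 2*n_A*n_B/(n_A+n_B) + 1 = 2*5*5/10 + 1 = 6.0000.
        Var[R] = 2*n_A*n_B*(2*n_A*n_B - n_A - n_B) / ((n_A+n_B)^2 * (n_A+n_B-1)) = 2000/900 = 2.2222.
        SD[R] = 1.4907.
Step 4: Continuity-corrected z = (R - 0.5 - E[R]) / SD[R] = (7 - 0.5 - 6.0000) / 1.4907 = 0.3354.
Step 5: Two-sided p-value via normal approximation = 2*(1 - Phi(|z|)) = 0.737316.
Step 6: alpha = 0.05. fail to reject H0.

R = 7, z = 0.3354, p = 0.737316, fail to reject H0.


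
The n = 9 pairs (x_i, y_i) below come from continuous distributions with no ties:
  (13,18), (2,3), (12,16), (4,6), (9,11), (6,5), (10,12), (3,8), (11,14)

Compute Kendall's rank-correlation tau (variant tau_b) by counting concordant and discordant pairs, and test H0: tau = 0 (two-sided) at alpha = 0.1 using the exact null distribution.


Step 1: Enumerate the 36 unordered pairs (i,j) with i<j and classify each by sign(x_j-x_i) * sign(y_j-y_i).
  (1,2):dx=-11,dy=-15->C; (1,3):dx=-1,dy=-2->C; (1,4):dx=-9,dy=-12->C; (1,5):dx=-4,dy=-7->C
  (1,6):dx=-7,dy=-13->C; (1,7):dx=-3,dy=-6->C; (1,8):dx=-10,dy=-10->C; (1,9):dx=-2,dy=-4->C
  (2,3):dx=+10,dy=+13->C; (2,4):dx=+2,dy=+3->C; (2,5):dx=+7,dy=+8->C; (2,6):dx=+4,dy=+2->C
  (2,7):dx=+8,dy=+9->C; (2,8):dx=+1,dy=+5->C; (2,9):dx=+9,dy=+11->C; (3,4):dx=-8,dy=-10->C
  (3,5):dx=-3,dy=-5->C; (3,6):dx=-6,dy=-11->C; (3,7):dx=-2,dy=-4->C; (3,8):dx=-9,dy=-8->C
  (3,9):dx=-1,dy=-2->C; (4,5):dx=+5,dy=+5->C; (4,6):dx=+2,dy=-1->D; (4,7):dx=+6,dy=+6->C
  (4,8):dx=-1,dy=+2->D; (4,9):dx=+7,dy=+8->C; (5,6):dx=-3,dy=-6->C; (5,7):dx=+1,dy=+1->C
  (5,8):dx=-6,dy=-3->C; (5,9):dx=+2,dy=+3->C; (6,7):dx=+4,dy=+7->C; (6,8):dx=-3,dy=+3->D
  (6,9):dx=+5,dy=+9->C; (7,8):dx=-7,dy=-4->C; (7,9):dx=+1,dy=+2->C; (8,9):dx=+8,dy=+6->C
Step 2: C = 33, D = 3, total pairs = 36.
Step 3: tau = (C - D)/(n(n-1)/2) = (33 - 3)/36 = 0.833333.
Step 4: Exact two-sided p-value (enumerate n! = 362880 permutations of y under H0): p = 0.000854.
Step 5: alpha = 0.1. reject H0.

tau_b = 0.8333 (C=33, D=3), p = 0.000854, reject H0.


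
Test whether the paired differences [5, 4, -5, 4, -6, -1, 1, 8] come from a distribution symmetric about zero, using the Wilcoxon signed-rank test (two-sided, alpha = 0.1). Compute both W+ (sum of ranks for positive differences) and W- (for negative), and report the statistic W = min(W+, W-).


Step 1: Drop any zero differences (none here) and take |d_i|.
|d| = [5, 4, 5, 4, 6, 1, 1, 8]
Step 2: Midrank |d_i| (ties get averaged ranks).
ranks: |5|->5.5, |4|->3.5, |5|->5.5, |4|->3.5, |6|->7, |1|->1.5, |1|->1.5, |8|->8
Step 3: Attach original signs; sum ranks with positive sign and with negative sign.
W+ = 5.5 + 3.5 + 3.5 + 1.5 + 8 = 22
W- = 5.5 + 7 + 1.5 = 14
(Check: W+ + W- = 36 should equal n(n+1)/2 = 36.)
Step 4: Test statistic W = min(W+, W-) = 14.
Step 5: Ties in |d|, so use the tie-corrected normal approximation.
        E[W] = n(n+1)/4 = 8*9/4 = 18.
        Tie groups: |d|=1 (t=2), |d|=4 (t=2), |d|=5 (t=2); sum(t^3 - t) = 18.
        Var[W] = n(n+1)(2n+1)/24 - sum(t^3-t)/48 = 1224/24 - 18/48 = 50.625.
        z = (W - E[W]) / sqrt(Var[W]) = (14 - 18) / 7.1151 = -0.5622.
        Two-sided p = 2*Phi(z) = 0.573992.
Step 6: alpha = 0.1. fail to reject H0.

W+ = 22, W- = 14, W = min = 14, p = 0.573992, fail to reject H0.


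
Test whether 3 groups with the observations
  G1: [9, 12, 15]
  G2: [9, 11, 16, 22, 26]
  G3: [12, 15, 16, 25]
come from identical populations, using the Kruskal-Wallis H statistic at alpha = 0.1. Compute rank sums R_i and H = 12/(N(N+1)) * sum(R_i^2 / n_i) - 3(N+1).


Step 1: Combine all N = 12 observations and assign midranks.
sorted (value, group, rank): (9,G1,1.5), (9,G2,1.5), (11,G2,3), (12,G1,4.5), (12,G3,4.5), (15,G1,6.5), (15,G3,6.5), (16,G2,8.5), (16,G3,8.5), (22,G2,10), (25,G3,11), (26,G2,12)
Step 2: Sum ranks within each group.
R_1 = 12.5 (n_1 = 3)
R_2 = 35 (n_2 = 5)
R_3 = 30.5 (n_3 = 4)
Step 3: H = 12/(N(N+1)) * sum(R_i^2/n_i) - 3(N+1)
     = 12/(12*13) * (12.5^2/3 + 35^2/5 + 30.5^2/4) - 3*13
     = 0.076923 * 529.646 - 39
     = 1.741987.
Step 4: Ties present; correction factor C = 1 - 24/(12^3 - 12) = 0.986014. Corrected H = 1.741987 / 0.986014 = 1.766696.
Step 5: Under H0, H ~ chi^2(2); p-value = 0.413396.
Step 6: alpha = 0.1. fail to reject H0.

H = 1.7667, df = 2, p = 0.413396, fail to reject H0.


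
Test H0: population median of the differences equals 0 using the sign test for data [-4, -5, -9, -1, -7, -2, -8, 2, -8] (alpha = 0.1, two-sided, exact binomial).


Step 1: Discard zero differences. Original n = 9; n_eff = number of nonzero differences = 9.
Nonzero differences (with sign): -4, -5, -9, -1, -7, -2, -8, +2, -8
Step 2: Count signs: positive = 1, negative = 8.
Step 3: Under H0: P(positive) = 0.5, so the number of positives S ~ Bin(9, 0.5).
Step 4: Two-sided exact p-value = sum of Bin(9,0.5) probabilities at or below the observed probability = 0.039062.
Step 5: alpha = 0.1. reject H0.

n_eff = 9, pos = 1, neg = 8, p = 0.039062, reject H0.


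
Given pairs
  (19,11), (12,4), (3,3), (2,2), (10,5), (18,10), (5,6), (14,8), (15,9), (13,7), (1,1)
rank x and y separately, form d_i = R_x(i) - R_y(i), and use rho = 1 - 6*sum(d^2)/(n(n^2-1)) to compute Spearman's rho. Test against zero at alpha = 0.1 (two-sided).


Step 1: Rank x and y separately (midranks; no ties here).
rank(x): 19->11, 12->6, 3->3, 2->2, 10->5, 18->10, 5->4, 14->8, 15->9, 13->7, 1->1
rank(y): 11->11, 4->4, 3->3, 2->2, 5->5, 10->10, 6->6, 8->8, 9->9, 7->7, 1->1
Step 2: d_i = R_x(i) - R_y(i); compute d_i^2.
  (11-11)^2=0, (6-4)^2=4, (3-3)^2=0, (2-2)^2=0, (5-5)^2=0, (10-10)^2=0, (4-6)^2=4, (8-8)^2=0, (9-9)^2=0, (7-7)^2=0, (1-1)^2=0
sum(d^2) = 8.
Step 3: rho = 1 - 6*8 / (11*(11^2 - 1)) = 1 - 48/1320 = 0.963636.
Step 4: Under H0, t = rho * sqrt((n-2)/(1-rho^2)) = 10.8186 ~ t(9).
Step 5: Two-sided p-value from the t-distribution with 9 df = 0.000002.
Step 6: alpha = 0.1. reject H0.

rho = 0.9636, p = 0.000002, reject H0 at alpha = 0.1.


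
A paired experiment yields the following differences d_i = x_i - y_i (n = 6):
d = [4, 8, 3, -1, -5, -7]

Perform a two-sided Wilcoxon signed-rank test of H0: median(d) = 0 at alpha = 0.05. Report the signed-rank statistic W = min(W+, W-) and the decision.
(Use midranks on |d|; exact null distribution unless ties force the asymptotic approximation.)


Step 1: Drop any zero differences (none here) and take |d_i|.
|d| = [4, 8, 3, 1, 5, 7]
Step 2: Midrank |d_i| (ties get averaged ranks).
ranks: |4|->3, |8|->6, |3|->2, |1|->1, |5|->4, |7|->5
Step 3: Attach original signs; sum ranks with positive sign and with negative sign.
W+ = 3 + 6 + 2 = 11
W- = 1 + 4 + 5 = 10
(Check: W+ + W- = 21 should equal n(n+1)/2 = 21.)
Step 4: Test statistic W = min(W+, W-) = 10.
Step 5: No ties, so the exact null distribution over the 2^6 = 64 sign assignments gives the two-sided p-value = 1.000000.
Step 6: alpha = 0.05. fail to reject H0.

W+ = 11, W- = 10, W = min = 10, p = 1.000000, fail to reject H0.


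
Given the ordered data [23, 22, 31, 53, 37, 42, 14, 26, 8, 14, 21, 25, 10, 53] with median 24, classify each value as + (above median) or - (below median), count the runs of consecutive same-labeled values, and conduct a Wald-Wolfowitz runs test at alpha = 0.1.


Step 1: Compute median = 24; label A = above, B = below.
Labels in order: BBAAAABABBBABA  (n_A = 7, n_B = 7)
Step 2: Count runs R = 8.
Step 3: Under H0 (random ordering), E[R] = 2*n_A*n_B/(n_A+n_B) + 1 = 2*7*7/14 + 1 = 8.0000.
        Var[R] = 2*n_A*n_B*(2*n_A*n_B - n_A - n_B) / ((n_A+n_B)^2 * (n_A+n_B-1)) = 8232/2548 = 3.2308.
        SD[R] = 1.7974.
Step 4: R = E[R], so z = 0 with no continuity correction.
Step 5: Two-sided p-value via normal approximation = 2*(1 - Phi(|z|)) = 1.000000.
Step 6: alpha = 0.1. fail to reject H0.

R = 8, z = 0.0000, p = 1.000000, fail to reject H0.


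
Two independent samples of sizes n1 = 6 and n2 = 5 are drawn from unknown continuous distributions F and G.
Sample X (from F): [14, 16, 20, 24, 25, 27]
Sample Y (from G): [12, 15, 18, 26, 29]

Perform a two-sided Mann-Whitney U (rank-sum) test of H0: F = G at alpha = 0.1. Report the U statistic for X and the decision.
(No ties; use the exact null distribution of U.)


Step 1: Combine and sort all 11 observations; assign midranks.
sorted (value, group): (12,Y), (14,X), (15,Y), (16,X), (18,Y), (20,X), (24,X), (25,X), (26,Y), (27,X), (29,Y)
ranks: 12->1, 14->2, 15->3, 16->4, 18->5, 20->6, 24->7, 25->8, 26->9, 27->10, 29->11
Step 2: Rank sum for X: R1 = 2 + 4 + 6 + 7 + 8 + 10 = 37.
Step 3: U_X = R1 - n1(n1+1)/2 = 37 - 6*7/2 = 37 - 21 = 16.
       U_Y = n1*n2 - U_X = 30 - 16 = 14.
Step 4: No ties, so the exact null distribution of U (based on enumerating the C(11,6) = 462 equally likely rank assignments) gives the two-sided p-value.
Step 5: p-value = 0.930736; compare to alpha = 0.1. fail to reject H0.

U_X = 16, p = 0.930736, fail to reject H0 at alpha = 0.1.


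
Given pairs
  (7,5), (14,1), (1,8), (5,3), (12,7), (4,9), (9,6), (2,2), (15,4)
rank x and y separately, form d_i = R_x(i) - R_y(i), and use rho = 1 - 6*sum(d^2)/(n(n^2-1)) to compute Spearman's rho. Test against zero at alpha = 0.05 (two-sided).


Step 1: Rank x and y separately (midranks; no ties here).
rank(x): 7->5, 14->8, 1->1, 5->4, 12->7, 4->3, 9->6, 2->2, 15->9
rank(y): 5->5, 1->1, 8->8, 3->3, 7->7, 9->9, 6->6, 2->2, 4->4
Step 2: d_i = R_x(i) - R_y(i); compute d_i^2.
  (5-5)^2=0, (8-1)^2=49, (1-8)^2=49, (4-3)^2=1, (7-7)^2=0, (3-9)^2=36, (6-6)^2=0, (2-2)^2=0, (9-4)^2=25
sum(d^2) = 160.
Step 3: rho = 1 - 6*160 / (9*(9^2 - 1)) = 1 - 960/720 = -0.333333.
Step 4: Under H0, t = rho * sqrt((n-2)/(1-rho^2)) = -0.9354 ~ t(7).
Step 5: Two-sided p-value from the t-distribution with 7 df = 0.380713.
Step 6: alpha = 0.05. fail to reject H0.

rho = -0.3333, p = 0.380713, fail to reject H0 at alpha = 0.05.


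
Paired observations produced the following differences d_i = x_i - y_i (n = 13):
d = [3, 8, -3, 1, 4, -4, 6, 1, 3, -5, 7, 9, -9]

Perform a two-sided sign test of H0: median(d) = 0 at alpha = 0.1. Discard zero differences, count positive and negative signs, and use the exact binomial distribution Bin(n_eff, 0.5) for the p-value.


Step 1: Discard zero differences. Original n = 13; n_eff = number of nonzero differences = 13.
Nonzero differences (with sign): +3, +8, -3, +1, +4, -4, +6, +1, +3, -5, +7, +9, -9
Step 2: Count signs: positive = 9, negative = 4.
Step 3: Under H0: P(positive) = 0.5, so the number of positives S ~ Bin(13, 0.5).
Step 4: Two-sided exact p-value = sum of Bin(13,0.5) probabilities at or below the observed probability = 0.266846.
Step 5: alpha = 0.1. fail to reject H0.

n_eff = 13, pos = 9, neg = 4, p = 0.266846, fail to reject H0.


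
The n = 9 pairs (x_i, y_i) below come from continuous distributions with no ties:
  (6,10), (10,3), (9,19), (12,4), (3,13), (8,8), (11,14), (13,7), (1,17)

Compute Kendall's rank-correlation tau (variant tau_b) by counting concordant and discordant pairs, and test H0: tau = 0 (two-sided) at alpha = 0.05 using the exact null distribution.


Step 1: Enumerate the 36 unordered pairs (i,j) with i<j and classify each by sign(x_j-x_i) * sign(y_j-y_i).
  (1,2):dx=+4,dy=-7->D; (1,3):dx=+3,dy=+9->C; (1,4):dx=+6,dy=-6->D; (1,5):dx=-3,dy=+3->D
  (1,6):dx=+2,dy=-2->D; (1,7):dx=+5,dy=+4->C; (1,8):dx=+7,dy=-3->D; (1,9):dx=-5,dy=+7->D
  (2,3):dx=-1,dy=+16->D; (2,4):dx=+2,dy=+1->C; (2,5):dx=-7,dy=+10->D; (2,6):dx=-2,dy=+5->D
  (2,7):dx=+1,dy=+11->C; (2,8):dx=+3,dy=+4->C; (2,9):dx=-9,dy=+14->D; (3,4):dx=+3,dy=-15->D
  (3,5):dx=-6,dy=-6->C; (3,6):dx=-1,dy=-11->C; (3,7):dx=+2,dy=-5->D; (3,8):dx=+4,dy=-12->D
  (3,9):dx=-8,dy=-2->C; (4,5):dx=-9,dy=+9->D; (4,6):dx=-4,dy=+4->D; (4,7):dx=-1,dy=+10->D
  (4,8):dx=+1,dy=+3->C; (4,9):dx=-11,dy=+13->D; (5,6):dx=+5,dy=-5->D; (5,7):dx=+8,dy=+1->C
  (5,8):dx=+10,dy=-6->D; (5,9):dx=-2,dy=+4->D; (6,7):dx=+3,dy=+6->C; (6,8):dx=+5,dy=-1->D
  (6,9):dx=-7,dy=+9->D; (7,8):dx=+2,dy=-7->D; (7,9):dx=-10,dy=+3->D; (8,9):dx=-12,dy=+10->D
Step 2: C = 11, D = 25, total pairs = 36.
Step 3: tau = (C - D)/(n(n-1)/2) = (11 - 25)/36 = -0.388889.
Step 4: Exact two-sided p-value (enumerate n! = 362880 permutations of y under H0): p = 0.180181.
Step 5: alpha = 0.05. fail to reject H0.

tau_b = -0.3889 (C=11, D=25), p = 0.180181, fail to reject H0.


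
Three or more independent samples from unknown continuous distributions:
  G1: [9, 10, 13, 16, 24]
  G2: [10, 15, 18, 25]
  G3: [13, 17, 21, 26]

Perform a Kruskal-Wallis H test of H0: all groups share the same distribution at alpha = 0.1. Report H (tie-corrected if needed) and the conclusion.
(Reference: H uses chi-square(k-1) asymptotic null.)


Step 1: Combine all N = 13 observations and assign midranks.
sorted (value, group, rank): (9,G1,1), (10,G1,2.5), (10,G2,2.5), (13,G1,4.5), (13,G3,4.5), (15,G2,6), (16,G1,7), (17,G3,8), (18,G2,9), (21,G3,10), (24,G1,11), (25,G2,12), (26,G3,13)
Step 2: Sum ranks within each group.
R_1 = 26 (n_1 = 5)
R_2 = 29.5 (n_2 = 4)
R_3 = 35.5 (n_3 = 4)
Step 3: H = 12/(N(N+1)) * sum(R_i^2/n_i) - 3(N+1)
     = 12/(13*14) * (26^2/5 + 29.5^2/4 + 35.5^2/4) - 3*14
     = 0.065934 * 667.825 - 42
     = 2.032418.
Step 4: Ties present; correction factor C = 1 - 12/(13^3 - 13) = 0.994505. Corrected H = 2.032418 / 0.994505 = 2.043646.
Step 5: Under H0, H ~ chi^2(2); p-value = 0.359938.
Step 6: alpha = 0.1. fail to reject H0.

H = 2.0436, df = 2, p = 0.359938, fail to reject H0.


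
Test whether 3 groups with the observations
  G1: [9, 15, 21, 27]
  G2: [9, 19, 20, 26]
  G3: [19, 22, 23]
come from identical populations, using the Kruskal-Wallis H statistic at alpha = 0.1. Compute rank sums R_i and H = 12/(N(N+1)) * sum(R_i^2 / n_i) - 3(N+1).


Step 1: Combine all N = 11 observations and assign midranks.
sorted (value, group, rank): (9,G1,1.5), (9,G2,1.5), (15,G1,3), (19,G2,4.5), (19,G3,4.5), (20,G2,6), (21,G1,7), (22,G3,8), (23,G3,9), (26,G2,10), (27,G1,11)
Step 2: Sum ranks within each group.
R_1 = 22.5 (n_1 = 4)
R_2 = 22 (n_2 = 4)
R_3 = 21.5 (n_3 = 3)
Step 3: H = 12/(N(N+1)) * sum(R_i^2/n_i) - 3(N+1)
     = 12/(11*12) * (22.5^2/4 + 22^2/4 + 21.5^2/3) - 3*12
     = 0.090909 * 401.646 - 36
     = 0.513258.
Step 4: Ties present; correction factor C = 1 - 12/(11^3 - 11) = 0.990909. Corrected H = 0.513258 / 0.990909 = 0.517966.
Step 5: Under H0, H ~ chi^2(2); p-value = 0.771836.
Step 6: alpha = 0.1. fail to reject H0.

H = 0.5180, df = 2, p = 0.771836, fail to reject H0.


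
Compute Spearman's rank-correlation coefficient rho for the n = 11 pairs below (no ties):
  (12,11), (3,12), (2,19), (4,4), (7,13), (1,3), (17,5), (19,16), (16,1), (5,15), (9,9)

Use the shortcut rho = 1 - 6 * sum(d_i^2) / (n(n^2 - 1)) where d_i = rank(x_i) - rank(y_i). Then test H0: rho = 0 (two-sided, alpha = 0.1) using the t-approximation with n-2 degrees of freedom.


Step 1: Rank x and y separately (midranks; no ties here).
rank(x): 12->8, 3->3, 2->2, 4->4, 7->6, 1->1, 17->10, 19->11, 16->9, 5->5, 9->7
rank(y): 11->6, 12->7, 19->11, 4->3, 13->8, 3->2, 5->4, 16->10, 1->1, 15->9, 9->5
Step 2: d_i = R_x(i) - R_y(i); compute d_i^2.
  (8-6)^2=4, (3-7)^2=16, (2-11)^2=81, (4-3)^2=1, (6-8)^2=4, (1-2)^2=1, (10-4)^2=36, (11-10)^2=1, (9-1)^2=64, (5-9)^2=16, (7-5)^2=4
sum(d^2) = 228.
Step 3: rho = 1 - 6*228 / (11*(11^2 - 1)) = 1 - 1368/1320 = -0.036364.
Step 4: Under H0, t = rho * sqrt((n-2)/(1-rho^2)) = -0.1092 ~ t(9).
Step 5: Two-sided p-value from the t-distribution with 9 df = 0.915468.
Step 6: alpha = 0.1. fail to reject H0.

rho = -0.0364, p = 0.915468, fail to reject H0 at alpha = 0.1.


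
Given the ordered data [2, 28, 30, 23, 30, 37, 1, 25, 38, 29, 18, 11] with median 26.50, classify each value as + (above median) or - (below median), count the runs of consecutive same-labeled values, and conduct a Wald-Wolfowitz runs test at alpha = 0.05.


Step 1: Compute median = 26.50; label A = above, B = below.
Labels in order: BAABAABBAABB  (n_A = 6, n_B = 6)
Step 2: Count runs R = 7.
Step 3: Under H0 (random ordering), E[R] = 2*n_A*n_B/(n_A+n_B) + 1 = 2*6*6/12 + 1 = 7.0000.
        Var[R] = 2*n_A*n_B*(2*n_A*n_B - n_A - n_B) / ((n_A+n_B)^2 * (n_A+n_B-1)) = 4320/1584 = 2.7273.
        SD[R] = 1.6514.
Step 4: R = E[R], so z = 0 with no continuity correction.
Step 5: Two-sided p-value via normal approximation = 2*(1 - Phi(|z|)) = 1.000000.
Step 6: alpha = 0.05. fail to reject H0.

R = 7, z = 0.0000, p = 1.000000, fail to reject H0.


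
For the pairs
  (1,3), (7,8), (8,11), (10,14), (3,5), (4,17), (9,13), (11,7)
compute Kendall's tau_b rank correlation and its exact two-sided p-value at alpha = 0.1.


Step 1: Enumerate the 28 unordered pairs (i,j) with i<j and classify each by sign(x_j-x_i) * sign(y_j-y_i).
  (1,2):dx=+6,dy=+5->C; (1,3):dx=+7,dy=+8->C; (1,4):dx=+9,dy=+11->C; (1,5):dx=+2,dy=+2->C
  (1,6):dx=+3,dy=+14->C; (1,7):dx=+8,dy=+10->C; (1,8):dx=+10,dy=+4->C; (2,3):dx=+1,dy=+3->C
  (2,4):dx=+3,dy=+6->C; (2,5):dx=-4,dy=-3->C; (2,6):dx=-3,dy=+9->D; (2,7):dx=+2,dy=+5->C
  (2,8):dx=+4,dy=-1->D; (3,4):dx=+2,dy=+3->C; (3,5):dx=-5,dy=-6->C; (3,6):dx=-4,dy=+6->D
  (3,7):dx=+1,dy=+2->C; (3,8):dx=+3,dy=-4->D; (4,5):dx=-7,dy=-9->C; (4,6):dx=-6,dy=+3->D
  (4,7):dx=-1,dy=-1->C; (4,8):dx=+1,dy=-7->D; (5,6):dx=+1,dy=+12->C; (5,7):dx=+6,dy=+8->C
  (5,8):dx=+8,dy=+2->C; (6,7):dx=+5,dy=-4->D; (6,8):dx=+7,dy=-10->D; (7,8):dx=+2,dy=-6->D
Step 2: C = 19, D = 9, total pairs = 28.
Step 3: tau = (C - D)/(n(n-1)/2) = (19 - 9)/28 = 0.357143.
Step 4: Exact two-sided p-value (enumerate n! = 40320 permutations of y under H0): p = 0.275099.
Step 5: alpha = 0.1. fail to reject H0.

tau_b = 0.3571 (C=19, D=9), p = 0.275099, fail to reject H0.


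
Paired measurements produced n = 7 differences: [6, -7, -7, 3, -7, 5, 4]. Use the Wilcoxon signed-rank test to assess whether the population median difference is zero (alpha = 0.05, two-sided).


Step 1: Drop any zero differences (none here) and take |d_i|.
|d| = [6, 7, 7, 3, 7, 5, 4]
Step 2: Midrank |d_i| (ties get averaged ranks).
ranks: |6|->4, |7|->6, |7|->6, |3|->1, |7|->6, |5|->3, |4|->2
Step 3: Attach original signs; sum ranks with positive sign and with negative sign.
W+ = 4 + 1 + 3 + 2 = 10
W- = 6 + 6 + 6 = 18
(Check: W+ + W- = 28 should equal n(n+1)/2 = 28.)
Step 4: Test statistic W = min(W+, W-) = 10.
Step 5: Ties in |d|, so use the tie-corrected normal approximation.
        E[W] = n(n+1)/4 = 7*8/4 = 14.
        Tie groups: |d|=7 (t=3); sum(t^3 - t) = 24.
        Var[W] = n(n+1)(2n+1)/24 - sum(t^3-t)/48 = 840/24 - 24/48 = 34.5.
        z = (W - E[W]) / sqrt(Var[W]) = (10 - 14) / 5.8737 = -0.6810.
        Two-sided p = 2*Phi(z) = 0.495868.
Step 6: alpha = 0.05. fail to reject H0.

W+ = 10, W- = 18, W = min = 10, p = 0.495868, fail to reject H0.


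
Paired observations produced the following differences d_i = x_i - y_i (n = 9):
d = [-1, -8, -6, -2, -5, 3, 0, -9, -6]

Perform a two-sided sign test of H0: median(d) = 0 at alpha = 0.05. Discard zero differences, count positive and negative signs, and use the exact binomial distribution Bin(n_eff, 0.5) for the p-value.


Step 1: Discard zero differences. Original n = 9; n_eff = number of nonzero differences = 8.
Nonzero differences (with sign): -1, -8, -6, -2, -5, +3, -9, -6
Step 2: Count signs: positive = 1, negative = 7.
Step 3: Under H0: P(positive) = 0.5, so the number of positives S ~ Bin(8, 0.5).
Step 4: Two-sided exact p-value = sum of Bin(8,0.5) probabilities at or below the observed probability = 0.070312.
Step 5: alpha = 0.05. fail to reject H0.

n_eff = 8, pos = 1, neg = 7, p = 0.070312, fail to reject H0.


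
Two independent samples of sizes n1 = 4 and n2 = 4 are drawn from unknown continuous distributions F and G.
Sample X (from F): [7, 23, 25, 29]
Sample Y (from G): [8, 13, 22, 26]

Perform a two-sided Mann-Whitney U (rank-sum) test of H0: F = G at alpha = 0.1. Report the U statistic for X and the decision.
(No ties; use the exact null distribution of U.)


Step 1: Combine and sort all 8 observations; assign midranks.
sorted (value, group): (7,X), (8,Y), (13,Y), (22,Y), (23,X), (25,X), (26,Y), (29,X)
ranks: 7->1, 8->2, 13->3, 22->4, 23->5, 25->6, 26->7, 29->8
Step 2: Rank sum for X: R1 = 1 + 5 + 6 + 8 = 20.
Step 3: U_X = R1 - n1(n1+1)/2 = 20 - 4*5/2 = 20 - 10 = 10.
       U_Y = n1*n2 - U_X = 16 - 10 = 6.
Step 4: No ties, so the exact null distribution of U (based on enumerating the C(8,4) = 70 equally likely rank assignments) gives the two-sided p-value.
Step 5: p-value = 0.685714; compare to alpha = 0.1. fail to reject H0.

U_X = 10, p = 0.685714, fail to reject H0 at alpha = 0.1.


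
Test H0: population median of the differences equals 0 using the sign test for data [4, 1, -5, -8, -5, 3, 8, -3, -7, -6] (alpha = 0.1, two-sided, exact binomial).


Step 1: Discard zero differences. Original n = 10; n_eff = number of nonzero differences = 10.
Nonzero differences (with sign): +4, +1, -5, -8, -5, +3, +8, -3, -7, -6
Step 2: Count signs: positive = 4, negative = 6.
Step 3: Under H0: P(positive) = 0.5, so the number of positives S ~ Bin(10, 0.5).
Step 4: Two-sided exact p-value = sum of Bin(10,0.5) probabilities at or below the observed probability = 0.753906.
Step 5: alpha = 0.1. fail to reject H0.

n_eff = 10, pos = 4, neg = 6, p = 0.753906, fail to reject H0.


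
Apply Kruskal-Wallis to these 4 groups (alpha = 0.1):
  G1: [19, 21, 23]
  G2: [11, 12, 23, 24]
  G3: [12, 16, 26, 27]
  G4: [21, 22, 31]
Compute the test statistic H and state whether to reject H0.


Step 1: Combine all N = 14 observations and assign midranks.
sorted (value, group, rank): (11,G2,1), (12,G2,2.5), (12,G3,2.5), (16,G3,4), (19,G1,5), (21,G1,6.5), (21,G4,6.5), (22,G4,8), (23,G1,9.5), (23,G2,9.5), (24,G2,11), (26,G3,12), (27,G3,13), (31,G4,14)
Step 2: Sum ranks within each group.
R_1 = 21 (n_1 = 3)
R_2 = 24 (n_2 = 4)
R_3 = 31.5 (n_3 = 4)
R_4 = 28.5 (n_4 = 3)
Step 3: H = 12/(N(N+1)) * sum(R_i^2/n_i) - 3(N+1)
     = 12/(14*15) * (21^2/3 + 24^2/4 + 31.5^2/4 + 28.5^2/3) - 3*15
     = 0.057143 * 809.812 - 45
     = 1.275000.
Step 4: Ties present; correction factor C = 1 - 18/(14^3 - 14) = 0.993407. Corrected H = 1.275000 / 0.993407 = 1.283462.
Step 5: Under H0, H ~ chi^2(3); p-value = 0.733064.
Step 6: alpha = 0.1. fail to reject H0.

H = 1.2835, df = 3, p = 0.733064, fail to reject H0.


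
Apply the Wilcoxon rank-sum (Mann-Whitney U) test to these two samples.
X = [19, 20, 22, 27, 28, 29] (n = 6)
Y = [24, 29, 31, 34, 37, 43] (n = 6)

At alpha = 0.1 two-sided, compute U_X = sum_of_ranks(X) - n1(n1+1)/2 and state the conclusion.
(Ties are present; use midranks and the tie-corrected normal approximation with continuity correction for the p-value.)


Step 1: Combine and sort all 12 observations; assign midranks.
sorted (value, group): (19,X), (20,X), (22,X), (24,Y), (27,X), (28,X), (29,X), (29,Y), (31,Y), (34,Y), (37,Y), (43,Y)
ranks: 19->1, 20->2, 22->3, 24->4, 27->5, 28->6, 29->7.5, 29->7.5, 31->9, 34->10, 37->11, 43->12
Step 2: Rank sum for X: R1 = 1 + 2 + 3 + 5 + 6 + 7.5 = 24.5.
Step 3: U_X = R1 - n1(n1+1)/2 = 24.5 - 6*7/2 = 24.5 - 21 = 3.5.
       U_Y = n1*n2 - U_X = 36 - 3.5 = 32.5.
Step 4: Ties are present, so use the tie-corrected normal approximation (with continuity correction) for the p-value.
Step 5: p-value = 0.024722; compare to alpha = 0.1. reject H0.

U_X = 3.5, p = 0.024722, reject H0 at alpha = 0.1.


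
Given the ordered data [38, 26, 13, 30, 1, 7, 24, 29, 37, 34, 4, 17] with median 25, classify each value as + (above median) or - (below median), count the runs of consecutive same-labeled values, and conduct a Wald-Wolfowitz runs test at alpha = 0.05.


Step 1: Compute median = 25; label A = above, B = below.
Labels in order: AABABBBAAABB  (n_A = 6, n_B = 6)
Step 2: Count runs R = 6.
Step 3: Under H0 (random ordering), E[R] = 2*n_A*n_B/(n_A+n_B) + 1 = 2*6*6/12 + 1 = 7.0000.
        Var[R] = 2*n_A*n_B*(2*n_A*n_B - n_A - n_B) / ((n_A+n_B)^2 * (n_A+n_B-1)) = 4320/1584 = 2.7273.
        SD[R] = 1.6514.
Step 4: Continuity-corrected z = (R + 0.5 - E[R]) / SD[R] = (6 + 0.5 - 7.0000) / 1.6514 = -0.3028.
Step 5: Two-sided p-value via normal approximation = 2*(1 - Phi(|z|)) = 0.762069.
Step 6: alpha = 0.05. fail to reject H0.

R = 6, z = -0.3028, p = 0.762069, fail to reject H0.


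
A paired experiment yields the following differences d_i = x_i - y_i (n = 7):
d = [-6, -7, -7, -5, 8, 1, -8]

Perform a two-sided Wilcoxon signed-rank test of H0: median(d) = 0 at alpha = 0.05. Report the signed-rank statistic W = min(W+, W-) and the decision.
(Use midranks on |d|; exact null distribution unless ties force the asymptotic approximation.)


Step 1: Drop any zero differences (none here) and take |d_i|.
|d| = [6, 7, 7, 5, 8, 1, 8]
Step 2: Midrank |d_i| (ties get averaged ranks).
ranks: |6|->3, |7|->4.5, |7|->4.5, |5|->2, |8|->6.5, |1|->1, |8|->6.5
Step 3: Attach original signs; sum ranks with positive sign and with negative sign.
W+ = 6.5 + 1 = 7.5
W- = 3 + 4.5 + 4.5 + 2 + 6.5 = 20.5
(Check: W+ + W- = 28 should equal n(n+1)/2 = 28.)
Step 4: Test statistic W = min(W+, W-) = 7.5.
Step 5: Ties in |d|, so use the tie-corrected normal approximation.
        E[W] = n(n+1)/4 = 7*8/4 = 14.
        Tie groups: |d|=7 (t=2), |d|=8 (t=2); sum(t^3 - t) = 12.
        Var[W] = n(n+1)(2n+1)/24 - sum(t^3-t)/48 = 840/24 - 12/48 = 34.75.
        z = (W - E[W]) / sqrt(Var[W]) = (7.5 - 14) / 5.8949 = -1.1026.
        Two-sided p = 2*Phi(z) = 0.270181.
Step 6: alpha = 0.05. fail to reject H0.

W+ = 7.5, W- = 20.5, W = min = 7.5, p = 0.270181, fail to reject H0.


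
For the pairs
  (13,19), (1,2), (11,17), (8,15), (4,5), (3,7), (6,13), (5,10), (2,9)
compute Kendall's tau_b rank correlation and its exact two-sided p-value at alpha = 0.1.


Step 1: Enumerate the 36 unordered pairs (i,j) with i<j and classify each by sign(x_j-x_i) * sign(y_j-y_i).
  (1,2):dx=-12,dy=-17->C; (1,3):dx=-2,dy=-2->C; (1,4):dx=-5,dy=-4->C; (1,5):dx=-9,dy=-14->C
  (1,6):dx=-10,dy=-12->C; (1,7):dx=-7,dy=-6->C; (1,8):dx=-8,dy=-9->C; (1,9):dx=-11,dy=-10->C
  (2,3):dx=+10,dy=+15->C; (2,4):dx=+7,dy=+13->C; (2,5):dx=+3,dy=+3->C; (2,6):dx=+2,dy=+5->C
  (2,7):dx=+5,dy=+11->C; (2,8):dx=+4,dy=+8->C; (2,9):dx=+1,dy=+7->C; (3,4):dx=-3,dy=-2->C
  (3,5):dx=-7,dy=-12->C; (3,6):dx=-8,dy=-10->C; (3,7):dx=-5,dy=-4->C; (3,8):dx=-6,dy=-7->C
  (3,9):dx=-9,dy=-8->C; (4,5):dx=-4,dy=-10->C; (4,6):dx=-5,dy=-8->C; (4,7):dx=-2,dy=-2->C
  (4,8):dx=-3,dy=-5->C; (4,9):dx=-6,dy=-6->C; (5,6):dx=-1,dy=+2->D; (5,7):dx=+2,dy=+8->C
  (5,8):dx=+1,dy=+5->C; (5,9):dx=-2,dy=+4->D; (6,7):dx=+3,dy=+6->C; (6,8):dx=+2,dy=+3->C
  (6,9):dx=-1,dy=+2->D; (7,8):dx=-1,dy=-3->C; (7,9):dx=-4,dy=-4->C; (8,9):dx=-3,dy=-1->C
Step 2: C = 33, D = 3, total pairs = 36.
Step 3: tau = (C - D)/(n(n-1)/2) = (33 - 3)/36 = 0.833333.
Step 4: Exact two-sided p-value (enumerate n! = 362880 permutations of y under H0): p = 0.000854.
Step 5: alpha = 0.1. reject H0.

tau_b = 0.8333 (C=33, D=3), p = 0.000854, reject H0.


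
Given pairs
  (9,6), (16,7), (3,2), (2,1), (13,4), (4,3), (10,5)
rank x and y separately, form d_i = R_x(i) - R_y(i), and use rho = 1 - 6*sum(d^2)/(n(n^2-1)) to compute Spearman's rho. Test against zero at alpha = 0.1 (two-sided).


Step 1: Rank x and y separately (midranks; no ties here).
rank(x): 9->4, 16->7, 3->2, 2->1, 13->6, 4->3, 10->5
rank(y): 6->6, 7->7, 2->2, 1->1, 4->4, 3->3, 5->5
Step 2: d_i = R_x(i) - R_y(i); compute d_i^2.
  (4-6)^2=4, (7-7)^2=0, (2-2)^2=0, (1-1)^2=0, (6-4)^2=4, (3-3)^2=0, (5-5)^2=0
sum(d^2) = 8.
Step 3: rho = 1 - 6*8 / (7*(7^2 - 1)) = 1 - 48/336 = 0.857143.
Step 4: Under H0, t = rho * sqrt((n-2)/(1-rho^2)) = 3.7210 ~ t(5).
Step 5: Two-sided p-value from the t-distribution with 5 df = 0.013697.
Step 6: alpha = 0.1. reject H0.

rho = 0.8571, p = 0.013697, reject H0 at alpha = 0.1.


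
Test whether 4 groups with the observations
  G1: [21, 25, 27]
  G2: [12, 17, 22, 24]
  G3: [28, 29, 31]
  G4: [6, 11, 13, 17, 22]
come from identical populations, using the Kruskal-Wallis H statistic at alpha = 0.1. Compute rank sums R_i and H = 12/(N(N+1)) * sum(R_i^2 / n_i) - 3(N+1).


Step 1: Combine all N = 15 observations and assign midranks.
sorted (value, group, rank): (6,G4,1), (11,G4,2), (12,G2,3), (13,G4,4), (17,G2,5.5), (17,G4,5.5), (21,G1,7), (22,G2,8.5), (22,G4,8.5), (24,G2,10), (25,G1,11), (27,G1,12), (28,G3,13), (29,G3,14), (31,G3,15)
Step 2: Sum ranks within each group.
R_1 = 30 (n_1 = 3)
R_2 = 27 (n_2 = 4)
R_3 = 42 (n_3 = 3)
R_4 = 21 (n_4 = 5)
Step 3: H = 12/(N(N+1)) * sum(R_i^2/n_i) - 3(N+1)
     = 12/(15*16) * (30^2/3 + 27^2/4 + 42^2/3 + 21^2/5) - 3*16
     = 0.050000 * 1158.45 - 48
     = 9.922500.
Step 4: Ties present; correction factor C = 1 - 12/(15^3 - 15) = 0.996429. Corrected H = 9.922500 / 0.996429 = 9.958065.
Step 5: Under H0, H ~ chi^2(3); p-value = 0.018926.
Step 6: alpha = 0.1. reject H0.

H = 9.9581, df = 3, p = 0.018926, reject H0.


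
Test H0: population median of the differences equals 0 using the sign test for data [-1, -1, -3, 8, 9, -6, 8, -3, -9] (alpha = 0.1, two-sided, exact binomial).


Step 1: Discard zero differences. Original n = 9; n_eff = number of nonzero differences = 9.
Nonzero differences (with sign): -1, -1, -3, +8, +9, -6, +8, -3, -9
Step 2: Count signs: positive = 3, negative = 6.
Step 3: Under H0: P(positive) = 0.5, so the number of positives S ~ Bin(9, 0.5).
Step 4: Two-sided exact p-value = sum of Bin(9,0.5) probabilities at or below the observed probability = 0.507812.
Step 5: alpha = 0.1. fail to reject H0.

n_eff = 9, pos = 3, neg = 6, p = 0.507812, fail to reject H0.


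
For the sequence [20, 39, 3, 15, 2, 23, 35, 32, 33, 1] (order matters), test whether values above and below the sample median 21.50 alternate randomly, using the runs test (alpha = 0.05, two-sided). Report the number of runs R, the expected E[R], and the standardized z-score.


Step 1: Compute median = 21.50; label A = above, B = below.
Labels in order: BABBBAAAAB  (n_A = 5, n_B = 5)
Step 2: Count runs R = 5.
Step 3: Under H0 (random ordering), E[R] = 2*n_A*n_B/(n_A+n_B) + 1 = 2*5*5/10 + 1 = 6.0000.
        Var[R] = 2*n_A*n_B*(2*n_A*n_B - n_A - n_B) / ((n_A+n_B)^2 * (n_A+n_B-1)) = 2000/900 = 2.2222.
        SD[R] = 1.4907.
Step 4: Continuity-corrected z = (R + 0.5 - E[R]) / SD[R] = (5 + 0.5 - 6.0000) / 1.4907 = -0.3354.
Step 5: Two-sided p-value via normal approximation = 2*(1 - Phi(|z|)) = 0.737316.
Step 6: alpha = 0.05. fail to reject H0.

R = 5, z = -0.3354, p = 0.737316, fail to reject H0.


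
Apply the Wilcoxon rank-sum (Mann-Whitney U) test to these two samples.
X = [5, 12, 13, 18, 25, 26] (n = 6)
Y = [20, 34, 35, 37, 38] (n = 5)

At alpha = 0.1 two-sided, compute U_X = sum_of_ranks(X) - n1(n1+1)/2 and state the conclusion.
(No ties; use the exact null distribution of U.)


Step 1: Combine and sort all 11 observations; assign midranks.
sorted (value, group): (5,X), (12,X), (13,X), (18,X), (20,Y), (25,X), (26,X), (34,Y), (35,Y), (37,Y), (38,Y)
ranks: 5->1, 12->2, 13->3, 18->4, 20->5, 25->6, 26->7, 34->8, 35->9, 37->10, 38->11
Step 2: Rank sum for X: R1 = 1 + 2 + 3 + 4 + 6 + 7 = 23.
Step 3: U_X = R1 - n1(n1+1)/2 = 23 - 6*7/2 = 23 - 21 = 2.
       U_Y = n1*n2 - U_X = 30 - 2 = 28.
Step 4: No ties, so the exact null distribution of U (based on enumerating the C(11,6) = 462 equally likely rank assignments) gives the two-sided p-value.
Step 5: p-value = 0.017316; compare to alpha = 0.1. reject H0.

U_X = 2, p = 0.017316, reject H0 at alpha = 0.1.


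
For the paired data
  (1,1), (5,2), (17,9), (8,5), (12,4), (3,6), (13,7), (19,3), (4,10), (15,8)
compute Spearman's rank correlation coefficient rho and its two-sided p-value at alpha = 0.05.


Step 1: Rank x and y separately (midranks; no ties here).
rank(x): 1->1, 5->4, 17->9, 8->5, 12->6, 3->2, 13->7, 19->10, 4->3, 15->8
rank(y): 1->1, 2->2, 9->9, 5->5, 4->4, 6->6, 7->7, 3->3, 10->10, 8->8
Step 2: d_i = R_x(i) - R_y(i); compute d_i^2.
  (1-1)^2=0, (4-2)^2=4, (9-9)^2=0, (5-5)^2=0, (6-4)^2=4, (2-6)^2=16, (7-7)^2=0, (10-3)^2=49, (3-10)^2=49, (8-8)^2=0
sum(d^2) = 122.
Step 3: rho = 1 - 6*122 / (10*(10^2 - 1)) = 1 - 732/990 = 0.260606.
Step 4: Under H0, t = rho * sqrt((n-2)/(1-rho^2)) = 0.7635 ~ t(8).
Step 5: Two-sided p-value from the t-distribution with 8 df = 0.467089.
Step 6: alpha = 0.05. fail to reject H0.

rho = 0.2606, p = 0.467089, fail to reject H0 at alpha = 0.05.


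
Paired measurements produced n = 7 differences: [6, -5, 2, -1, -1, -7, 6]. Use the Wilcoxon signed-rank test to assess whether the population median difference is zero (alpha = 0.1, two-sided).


Step 1: Drop any zero differences (none here) and take |d_i|.
|d| = [6, 5, 2, 1, 1, 7, 6]
Step 2: Midrank |d_i| (ties get averaged ranks).
ranks: |6|->5.5, |5|->4, |2|->3, |1|->1.5, |1|->1.5, |7|->7, |6|->5.5
Step 3: Attach original signs; sum ranks with positive sign and with negative sign.
W+ = 5.5 + 3 + 5.5 = 14
W- = 4 + 1.5 + 1.5 + 7 = 14
(Check: W+ + W- = 28 should equal n(n+1)/2 = 28.)
Step 4: Test statistic W = min(W+, W-) = 14.
Step 5: Ties in |d|, so use the tie-corrected normal approximation.
        E[W] = n(n+1)/4 = 7*8/4 = 14.
        Tie groups: |d|=1 (t=2), |d|=6 (t=2); sum(t^3 - t) = 12.
        Var[W] = n(n+1)(2n+1)/24 - sum(t^3-t)/48 = 840/24 - 12/48 = 34.75.
        z = (W - E[W]) / sqrt(Var[W]) = (14 - 14) / 5.8949 = 0.0000.
        Two-sided p = 2*Phi(z) = 1.000000.
Step 6: alpha = 0.1. fail to reject H0.

W+ = 14, W- = 14, W = min = 14, p = 1.000000, fail to reject H0.


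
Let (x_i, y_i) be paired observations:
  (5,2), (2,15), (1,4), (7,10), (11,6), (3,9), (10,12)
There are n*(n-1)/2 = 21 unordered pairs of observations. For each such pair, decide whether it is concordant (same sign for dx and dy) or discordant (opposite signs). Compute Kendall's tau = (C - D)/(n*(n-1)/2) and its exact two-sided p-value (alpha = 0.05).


Step 1: Enumerate the 21 unordered pairs (i,j) with i<j and classify each by sign(x_j-x_i) * sign(y_j-y_i).
  (1,2):dx=-3,dy=+13->D; (1,3):dx=-4,dy=+2->D; (1,4):dx=+2,dy=+8->C; (1,5):dx=+6,dy=+4->C
  (1,6):dx=-2,dy=+7->D; (1,7):dx=+5,dy=+10->C; (2,3):dx=-1,dy=-11->C; (2,4):dx=+5,dy=-5->D
  (2,5):dx=+9,dy=-9->D; (2,6):dx=+1,dy=-6->D; (2,7):dx=+8,dy=-3->D; (3,4):dx=+6,dy=+6->C
  (3,5):dx=+10,dy=+2->C; (3,6):dx=+2,dy=+5->C; (3,7):dx=+9,dy=+8->C; (4,5):dx=+4,dy=-4->D
  (4,6):dx=-4,dy=-1->C; (4,7):dx=+3,dy=+2->C; (5,6):dx=-8,dy=+3->D; (5,7):dx=-1,dy=+6->D
  (6,7):dx=+7,dy=+3->C
Step 2: C = 11, D = 10, total pairs = 21.
Step 3: tau = (C - D)/(n(n-1)/2) = (11 - 10)/21 = 0.047619.
Step 4: Exact two-sided p-value (enumerate n! = 5040 permutations of y under H0): p = 1.000000.
Step 5: alpha = 0.05. fail to reject H0.

tau_b = 0.0476 (C=11, D=10), p = 1.000000, fail to reject H0.


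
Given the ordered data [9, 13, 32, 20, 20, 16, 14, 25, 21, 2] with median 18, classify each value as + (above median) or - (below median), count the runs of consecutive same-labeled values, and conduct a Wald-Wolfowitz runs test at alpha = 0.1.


Step 1: Compute median = 18; label A = above, B = below.
Labels in order: BBAAABBAAB  (n_A = 5, n_B = 5)
Step 2: Count runs R = 5.
Step 3: Under H0 (random ordering), E[R] = 2*n_A*n_B/(n_A+n_B) + 1 = 2*5*5/10 + 1 = 6.0000.
        Var[R] = 2*n_A*n_B*(2*n_A*n_B - n_A - n_B) / ((n_A+n_B)^2 * (n_A+n_B-1)) = 2000/900 = 2.2222.
        SD[R] = 1.4907.
Step 4: Continuity-corrected z = (R + 0.5 - E[R]) / SD[R] = (5 + 0.5 - 6.0000) / 1.4907 = -0.3354.
Step 5: Two-sided p-value via normal approximation = 2*(1 - Phi(|z|)) = 0.737316.
Step 6: alpha = 0.1. fail to reject H0.

R = 5, z = -0.3354, p = 0.737316, fail to reject H0.


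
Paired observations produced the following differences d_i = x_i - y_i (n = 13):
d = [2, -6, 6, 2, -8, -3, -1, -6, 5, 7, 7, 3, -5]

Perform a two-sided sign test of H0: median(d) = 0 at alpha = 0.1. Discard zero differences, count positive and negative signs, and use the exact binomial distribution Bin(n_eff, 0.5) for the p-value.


Step 1: Discard zero differences. Original n = 13; n_eff = number of nonzero differences = 13.
Nonzero differences (with sign): +2, -6, +6, +2, -8, -3, -1, -6, +5, +7, +7, +3, -5
Step 2: Count signs: positive = 7, negative = 6.
Step 3: Under H0: P(positive) = 0.5, so the number of positives S ~ Bin(13, 0.5).
Step 4: Two-sided exact p-value = sum of Bin(13,0.5) probabilities at or below the observed probability = 1.000000.
Step 5: alpha = 0.1. fail to reject H0.

n_eff = 13, pos = 7, neg = 6, p = 1.000000, fail to reject H0.


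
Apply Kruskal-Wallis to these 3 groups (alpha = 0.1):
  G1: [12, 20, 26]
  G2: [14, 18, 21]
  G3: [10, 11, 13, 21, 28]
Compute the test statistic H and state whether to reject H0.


Step 1: Combine all N = 11 observations and assign midranks.
sorted (value, group, rank): (10,G3,1), (11,G3,2), (12,G1,3), (13,G3,4), (14,G2,5), (18,G2,6), (20,G1,7), (21,G2,8.5), (21,G3,8.5), (26,G1,10), (28,G3,11)
Step 2: Sum ranks within each group.
R_1 = 20 (n_1 = 3)
R_2 = 19.5 (n_2 = 3)
R_3 = 26.5 (n_3 = 5)
Step 3: H = 12/(N(N+1)) * sum(R_i^2/n_i) - 3(N+1)
     = 12/(11*12) * (20^2/3 + 19.5^2/3 + 26.5^2/5) - 3*12
     = 0.090909 * 400.533 - 36
     = 0.412121.
Step 4: Ties present; correction factor C = 1 - 6/(11^3 - 11) = 0.995455. Corrected H = 0.412121 / 0.995455 = 0.414003.
Step 5: Under H0, H ~ chi^2(2); p-value = 0.813018.
Step 6: alpha = 0.1. fail to reject H0.

H = 0.4140, df = 2, p = 0.813018, fail to reject H0.


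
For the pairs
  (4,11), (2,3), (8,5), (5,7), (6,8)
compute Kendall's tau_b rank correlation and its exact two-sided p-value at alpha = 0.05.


Step 1: Enumerate the 10 unordered pairs (i,j) with i<j and classify each by sign(x_j-x_i) * sign(y_j-y_i).
  (1,2):dx=-2,dy=-8->C; (1,3):dx=+4,dy=-6->D; (1,4):dx=+1,dy=-4->D; (1,5):dx=+2,dy=-3->D
  (2,3):dx=+6,dy=+2->C; (2,4):dx=+3,dy=+4->C; (2,5):dx=+4,dy=+5->C; (3,4):dx=-3,dy=+2->D
  (3,5):dx=-2,dy=+3->D; (4,5):dx=+1,dy=+1->C
Step 2: C = 5, D = 5, total pairs = 10.
Step 3: tau = (C - D)/(n(n-1)/2) = (5 - 5)/10 = 0.000000.
Step 4: Exact two-sided p-value (enumerate n! = 120 permutations of y under H0): p = 1.000000.
Step 5: alpha = 0.05. fail to reject H0.

tau_b = 0.0000 (C=5, D=5), p = 1.000000, fail to reject H0.


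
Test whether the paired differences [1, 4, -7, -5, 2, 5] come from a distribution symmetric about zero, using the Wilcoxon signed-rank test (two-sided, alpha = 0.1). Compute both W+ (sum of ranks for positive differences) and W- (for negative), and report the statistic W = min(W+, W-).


Step 1: Drop any zero differences (none here) and take |d_i|.
|d| = [1, 4, 7, 5, 2, 5]
Step 2: Midrank |d_i| (ties get averaged ranks).
ranks: |1|->1, |4|->3, |7|->6, |5|->4.5, |2|->2, |5|->4.5
Step 3: Attach original signs; sum ranks with positive sign and with negative sign.
W+ = 1 + 3 + 2 + 4.5 = 10.5
W- = 6 + 4.5 = 10.5
(Check: W+ + W- = 21 should equal n(n+1)/2 = 21.)
Step 4: Test statistic W = min(W+, W-) = 10.5.
Step 5: Ties in |d|, so use the tie-corrected normal approximation.
        E[W] = n(n+1)/4 = 6*7/4 = 10.5.
        Tie groups: |d|=5 (t=2); sum(t^3 - t) = 6.
        Var[W] = n(n+1)(2n+1)/24 - sum(t^3-t)/48 = 546/24 - 6/48 = 22.625.
        z = (W - E[W]) / sqrt(Var[W]) = (10.5 - 10.5) / 4.7566 = 0.0000.
        Two-sided p = 2*Phi(z) = 1.000000.
Step 6: alpha = 0.1. fail to reject H0.

W+ = 10.5, W- = 10.5, W = min = 10.5, p = 1.000000, fail to reject H0.
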